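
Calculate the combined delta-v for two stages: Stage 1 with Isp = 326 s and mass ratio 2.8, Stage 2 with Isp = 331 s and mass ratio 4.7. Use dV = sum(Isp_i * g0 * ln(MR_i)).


dV1 = 326 * 9.81 * ln(2.8) = 3292.8 m/s
dV2 = 331 * 9.81 * ln(4.7) = 5025.1 m/s
Total dV = 3292.8 + 5025.1 = 8317.9 m/s ~ 8318 m/s

8318 m/s


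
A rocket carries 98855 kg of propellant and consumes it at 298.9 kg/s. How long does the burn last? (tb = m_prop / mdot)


tb = 98855 / 298.9 = 330.7 s

330.7 s


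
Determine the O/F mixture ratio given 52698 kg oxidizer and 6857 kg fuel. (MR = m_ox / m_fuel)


MR = 52698 / 6857 = 7.69

7.69


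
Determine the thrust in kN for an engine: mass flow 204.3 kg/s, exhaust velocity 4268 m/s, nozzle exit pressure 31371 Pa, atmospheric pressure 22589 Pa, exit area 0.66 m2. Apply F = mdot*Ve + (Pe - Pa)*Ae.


F = 204.3 * 4268 + (31371 - 22589) * 0.66 = 877749.0 N = 877.7 kN

877.7 kN


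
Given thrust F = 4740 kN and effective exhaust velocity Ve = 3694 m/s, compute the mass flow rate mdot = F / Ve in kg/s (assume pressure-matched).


mdot = F / Ve = 4740000 / 3694 = 1283.2 kg/s

1283.2 kg/s


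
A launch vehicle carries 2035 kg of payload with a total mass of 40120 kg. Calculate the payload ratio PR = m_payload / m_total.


PR = 2035 / 40120 = 0.0507

0.0507


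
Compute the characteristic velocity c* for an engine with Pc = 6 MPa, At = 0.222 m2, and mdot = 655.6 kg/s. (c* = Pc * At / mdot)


c* = 6e6 * 0.222 / 655.6 = 2032 m/s

2032 m/s


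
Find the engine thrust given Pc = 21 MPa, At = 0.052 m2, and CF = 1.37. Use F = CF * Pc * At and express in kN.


F = 1.37 * 21e6 * 0.052 = 1.4960e+06 N = 1496.0 kN

1496.0 kN


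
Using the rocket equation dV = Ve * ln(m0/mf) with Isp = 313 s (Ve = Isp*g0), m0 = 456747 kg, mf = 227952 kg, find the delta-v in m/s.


Ve = 313 * 9.81 = 3070.53 m/s
dV = 3070.53 * ln(456747/227952) = 2134 m/s

2134 m/s


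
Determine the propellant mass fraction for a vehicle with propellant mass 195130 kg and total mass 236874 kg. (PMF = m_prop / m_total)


PMF = 195130 / 236874 = 0.824

0.824


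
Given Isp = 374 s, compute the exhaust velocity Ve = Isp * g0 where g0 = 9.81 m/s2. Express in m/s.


Ve = Isp * g0 = 374 * 9.81 = 3668.9 m/s

3668.9 m/s


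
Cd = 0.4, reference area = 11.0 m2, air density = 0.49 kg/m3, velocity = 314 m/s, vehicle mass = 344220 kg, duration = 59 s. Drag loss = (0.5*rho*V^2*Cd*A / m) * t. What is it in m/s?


D = 0.5 * 0.49 * 314^2 * 0.4 * 11.0 = 106286.49 N
a = 106286.49 / 344220 = 0.3088 m/s2
dV = 0.3088 * 59 = 18.2 m/s

18.2 m/s


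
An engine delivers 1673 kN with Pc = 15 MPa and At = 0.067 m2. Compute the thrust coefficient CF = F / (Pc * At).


CF = 1673000 / (15e6 * 0.067) = 1.66

1.66


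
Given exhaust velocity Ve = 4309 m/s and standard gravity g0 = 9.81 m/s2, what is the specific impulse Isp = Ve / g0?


Isp = Ve / g0 = 4309 / 9.81 = 439.2 s

439.2 s


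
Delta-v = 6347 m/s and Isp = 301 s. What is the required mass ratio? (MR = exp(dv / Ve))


Ve = 301 * 9.81 = 2952.81 m/s
MR = exp(6347 / 2952.81) = 8.58

8.58


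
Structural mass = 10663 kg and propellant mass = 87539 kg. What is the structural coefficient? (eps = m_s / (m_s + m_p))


eps = 10663 / (10663 + 87539) = 0.1086

0.1086


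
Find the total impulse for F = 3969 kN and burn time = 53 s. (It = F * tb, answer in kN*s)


It = 3969 * 53 = 210357 kN*s

210357 kN*s


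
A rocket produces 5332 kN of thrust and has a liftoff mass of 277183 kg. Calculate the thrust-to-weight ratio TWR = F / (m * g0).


TWR = 5332000 / (277183 * 9.81) = 1.96

1.96


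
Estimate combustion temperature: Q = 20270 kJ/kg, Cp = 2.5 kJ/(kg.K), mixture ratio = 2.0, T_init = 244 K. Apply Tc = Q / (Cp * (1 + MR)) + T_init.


Tc = 20270 / (2.5 * (1 + 2.0)) + 244 = 2947 K

2947 K


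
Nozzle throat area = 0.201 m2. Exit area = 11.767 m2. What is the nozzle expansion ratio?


AR = 11.767 / 0.201 = 58.5

58.5


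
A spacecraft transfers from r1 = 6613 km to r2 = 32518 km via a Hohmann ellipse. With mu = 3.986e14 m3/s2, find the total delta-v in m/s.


V1 = sqrt(mu/r1) = 7763.71 m/s
dV1 = V1*(sqrt(2*r2/(r1+r2)) - 1) = 2245.18 m/s
V2 = sqrt(mu/r2) = 3501.12 m/s
dV2 = V2*(1 - sqrt(2*r1/(r1+r2))) = 1465.67 m/s
Total dV = 3711 m/s

3711 m/s


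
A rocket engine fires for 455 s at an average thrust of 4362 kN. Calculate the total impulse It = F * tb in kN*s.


It = 4362 * 455 = 1984710 kN*s

1984710 kN*s


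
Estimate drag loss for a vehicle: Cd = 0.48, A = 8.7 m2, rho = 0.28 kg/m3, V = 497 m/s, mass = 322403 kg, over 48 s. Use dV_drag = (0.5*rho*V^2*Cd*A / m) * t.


D = 0.5 * 0.28 * 497^2 * 0.48 * 8.7 = 144411.34 N
a = 144411.34 / 322403 = 0.4479 m/s2
dV = 0.4479 * 48 = 21.5 m/s

21.5 m/s


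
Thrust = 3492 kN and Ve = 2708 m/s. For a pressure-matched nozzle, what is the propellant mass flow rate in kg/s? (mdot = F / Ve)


mdot = F / Ve = 3492000 / 2708 = 1289.5 kg/s

1289.5 kg/s


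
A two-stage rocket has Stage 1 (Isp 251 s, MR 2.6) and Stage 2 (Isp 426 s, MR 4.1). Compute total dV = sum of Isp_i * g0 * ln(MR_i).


dV1 = 251 * 9.81 * ln(2.6) = 2352.8 m/s
dV2 = 426 * 9.81 * ln(4.1) = 5896.6 m/s
Total dV = 2352.8 + 5896.6 = 8249.4 m/s ~ 8249 m/s

8249 m/s


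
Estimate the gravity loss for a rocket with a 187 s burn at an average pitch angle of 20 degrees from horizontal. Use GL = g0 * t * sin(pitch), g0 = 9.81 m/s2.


GL = 9.81 * 187 * sin(20 deg) = 627 m/s

627 m/s


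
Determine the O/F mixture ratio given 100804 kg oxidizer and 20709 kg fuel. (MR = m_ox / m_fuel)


MR = 100804 / 20709 = 4.87

4.87


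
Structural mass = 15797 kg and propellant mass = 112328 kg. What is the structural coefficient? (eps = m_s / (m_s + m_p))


eps = 15797 / (15797 + 112328) = 0.1233

0.1233


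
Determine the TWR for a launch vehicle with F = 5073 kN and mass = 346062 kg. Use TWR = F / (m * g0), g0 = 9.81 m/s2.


TWR = 5073000 / (346062 * 9.81) = 1.49

1.49


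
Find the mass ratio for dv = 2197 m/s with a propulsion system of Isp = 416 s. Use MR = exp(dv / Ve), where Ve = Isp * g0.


Ve = 416 * 9.81 = 4080.96 m/s
MR = exp(2197 / 4080.96) = 1.713

1.713


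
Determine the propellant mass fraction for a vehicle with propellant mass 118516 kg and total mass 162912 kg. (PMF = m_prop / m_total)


PMF = 118516 / 162912 = 0.727

0.727


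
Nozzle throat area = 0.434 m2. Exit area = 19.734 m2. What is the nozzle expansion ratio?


AR = 19.734 / 0.434 = 45.5

45.5


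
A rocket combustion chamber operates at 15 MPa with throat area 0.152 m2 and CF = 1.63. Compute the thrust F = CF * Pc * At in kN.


F = 1.63 * 15e6 * 0.152 = 3.7164e+06 N = 3716.4 kN

3716.4 kN


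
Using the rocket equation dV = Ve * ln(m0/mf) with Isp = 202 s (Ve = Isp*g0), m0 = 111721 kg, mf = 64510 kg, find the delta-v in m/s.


Ve = 202 * 9.81 = 1981.62 m/s
dV = 1981.62 * ln(111721/64510) = 1088 m/s

1088 m/s


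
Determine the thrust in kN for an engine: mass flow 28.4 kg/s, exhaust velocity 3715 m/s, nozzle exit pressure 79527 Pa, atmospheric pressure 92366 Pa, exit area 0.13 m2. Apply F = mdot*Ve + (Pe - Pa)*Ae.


F = 28.4 * 3715 + (79527 - 92366) * 0.13 = 103837.0 N = 103.8 kN

103.8 kN


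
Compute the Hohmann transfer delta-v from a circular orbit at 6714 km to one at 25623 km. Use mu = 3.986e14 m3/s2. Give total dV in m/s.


V1 = sqrt(mu/r1) = 7705.09 m/s
dV1 = V1*(sqrt(2*r2/(r1+r2)) - 1) = 1994.6 m/s
V2 = sqrt(mu/r2) = 3944.15 m/s
dV2 = V2*(1 - sqrt(2*r1/(r1+r2))) = 1402.54 m/s
Total dV = 3397 m/s

3397 m/s


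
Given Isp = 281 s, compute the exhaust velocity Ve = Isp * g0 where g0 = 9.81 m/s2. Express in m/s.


Ve = Isp * g0 = 281 * 9.81 = 2756.6 m/s

2756.6 m/s


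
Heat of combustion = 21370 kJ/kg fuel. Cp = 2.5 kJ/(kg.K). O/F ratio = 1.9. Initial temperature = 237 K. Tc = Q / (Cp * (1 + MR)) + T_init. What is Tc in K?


Tc = 21370 / (2.5 * (1 + 1.9)) + 237 = 3185 K

3185 K


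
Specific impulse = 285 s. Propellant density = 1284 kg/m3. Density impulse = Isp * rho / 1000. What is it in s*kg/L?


rho*Isp = 285 * 1284 / 1000 = 366 s*kg/L

366 s*kg/L


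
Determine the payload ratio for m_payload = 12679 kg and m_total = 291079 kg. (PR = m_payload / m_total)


PR = 12679 / 291079 = 0.0436

0.0436


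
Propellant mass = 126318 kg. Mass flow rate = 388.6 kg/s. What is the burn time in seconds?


tb = 126318 / 388.6 = 325.1 s

325.1 s


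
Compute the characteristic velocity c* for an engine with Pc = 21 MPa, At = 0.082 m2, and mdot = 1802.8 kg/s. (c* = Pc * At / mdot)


c* = 21e6 * 0.082 / 1802.8 = 955 m/s

955 m/s


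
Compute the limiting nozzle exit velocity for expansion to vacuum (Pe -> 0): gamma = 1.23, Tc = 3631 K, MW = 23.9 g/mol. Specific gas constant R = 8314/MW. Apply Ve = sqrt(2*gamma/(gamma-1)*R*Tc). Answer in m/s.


R = 8314 / 23.9 = 347.87 J/(kg.K)
Ve = sqrt(2 * 1.23 / (1.23 - 1) * 347.87 * 3631) = 3676 m/s

3676 m/s


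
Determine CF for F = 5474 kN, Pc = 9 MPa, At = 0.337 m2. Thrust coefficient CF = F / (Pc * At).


CF = 5474000 / (9e6 * 0.337) = 1.8

1.8


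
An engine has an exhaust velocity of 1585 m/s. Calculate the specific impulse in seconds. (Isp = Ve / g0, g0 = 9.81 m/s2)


Isp = Ve / g0 = 1585 / 9.81 = 161.6 s

161.6 s


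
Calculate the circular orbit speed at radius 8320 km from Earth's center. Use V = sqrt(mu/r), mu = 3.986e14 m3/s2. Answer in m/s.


V = sqrt(3.986e14 / 8320000) = 6922 m/s

6922 m/s


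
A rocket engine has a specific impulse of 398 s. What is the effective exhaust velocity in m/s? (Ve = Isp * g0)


Ve = Isp * g0 = 398 * 9.81 = 3904.4 m/s

3904.4 m/s


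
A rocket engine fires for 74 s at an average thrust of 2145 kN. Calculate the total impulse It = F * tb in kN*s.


It = 2145 * 74 = 158730 kN*s

158730 kN*s


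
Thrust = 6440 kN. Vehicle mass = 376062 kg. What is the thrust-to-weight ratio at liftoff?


TWR = 6440000 / (376062 * 9.81) = 1.75

1.75


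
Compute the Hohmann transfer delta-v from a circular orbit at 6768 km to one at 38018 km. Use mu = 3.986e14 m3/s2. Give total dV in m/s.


V1 = sqrt(mu/r1) = 7674.29 m/s
dV1 = V1*(sqrt(2*r2/(r1+r2)) - 1) = 2325.17 m/s
V2 = sqrt(mu/r2) = 3237.98 m/s
dV2 = V2*(1 - sqrt(2*r1/(r1+r2))) = 1457.86 m/s
Total dV = 3783 m/s

3783 m/s


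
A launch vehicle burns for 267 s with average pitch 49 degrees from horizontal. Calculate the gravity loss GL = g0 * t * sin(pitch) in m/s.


GL = 9.81 * 267 * sin(49 deg) = 1977 m/s

1977 m/s


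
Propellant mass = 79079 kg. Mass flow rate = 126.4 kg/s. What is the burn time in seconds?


tb = 79079 / 126.4 = 625.6 s

625.6 s


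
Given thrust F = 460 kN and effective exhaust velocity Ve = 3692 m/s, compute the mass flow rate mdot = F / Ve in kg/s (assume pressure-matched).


mdot = F / Ve = 460000 / 3692 = 124.6 kg/s

124.6 kg/s


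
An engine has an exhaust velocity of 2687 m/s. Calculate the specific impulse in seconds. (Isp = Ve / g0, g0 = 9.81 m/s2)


Isp = Ve / g0 = 2687 / 9.81 = 273.9 s

273.9 s


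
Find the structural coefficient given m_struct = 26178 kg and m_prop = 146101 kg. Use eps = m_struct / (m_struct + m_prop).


eps = 26178 / (26178 + 146101) = 0.152

0.152


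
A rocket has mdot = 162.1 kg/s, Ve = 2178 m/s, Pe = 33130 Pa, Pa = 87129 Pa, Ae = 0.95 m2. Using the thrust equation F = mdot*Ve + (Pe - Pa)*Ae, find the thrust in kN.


F = 162.1 * 2178 + (33130 - 87129) * 0.95 = 301755.0 N = 301.8 kN

301.8 kN


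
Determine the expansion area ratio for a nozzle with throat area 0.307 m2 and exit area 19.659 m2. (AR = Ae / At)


AR = 19.659 / 0.307 = 64.0

64.0


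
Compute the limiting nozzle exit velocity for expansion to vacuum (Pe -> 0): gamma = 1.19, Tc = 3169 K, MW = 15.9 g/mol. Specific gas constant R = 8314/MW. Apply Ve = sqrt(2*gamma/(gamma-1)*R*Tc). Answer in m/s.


R = 8314 / 15.9 = 522.89 J/(kg.K)
Ve = sqrt(2 * 1.19 / (1.19 - 1) * 522.89 * 3169) = 4556 m/s

4556 m/s


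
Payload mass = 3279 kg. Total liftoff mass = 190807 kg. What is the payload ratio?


PR = 3279 / 190807 = 0.0172

0.0172


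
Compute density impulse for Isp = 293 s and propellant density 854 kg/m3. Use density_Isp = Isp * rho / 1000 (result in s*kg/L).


rho*Isp = 293 * 854 / 1000 = 250 s*kg/L

250 s*kg/L


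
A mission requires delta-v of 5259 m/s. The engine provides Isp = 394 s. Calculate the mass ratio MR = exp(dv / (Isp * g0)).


Ve = 394 * 9.81 = 3865.14 m/s
MR = exp(5259 / 3865.14) = 3.899

3.899


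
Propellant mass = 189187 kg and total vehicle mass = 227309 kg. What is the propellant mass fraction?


PMF = 189187 / 227309 = 0.832

0.832


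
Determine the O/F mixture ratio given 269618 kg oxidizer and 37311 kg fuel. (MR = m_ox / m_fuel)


MR = 269618 / 37311 = 7.23

7.23


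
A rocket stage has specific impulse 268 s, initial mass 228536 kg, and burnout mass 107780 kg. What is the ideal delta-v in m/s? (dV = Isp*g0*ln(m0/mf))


Ve = 268 * 9.81 = 2629.08 m/s
dV = 2629.08 * ln(228536/107780) = 1976 m/s

1976 m/s


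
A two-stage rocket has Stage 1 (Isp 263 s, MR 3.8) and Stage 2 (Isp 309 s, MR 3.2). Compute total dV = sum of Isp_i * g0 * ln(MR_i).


dV1 = 263 * 9.81 * ln(3.8) = 3444.3 m/s
dV2 = 309 * 9.81 * ln(3.2) = 3525.8 m/s
Total dV = 3444.3 + 3525.8 = 6970.1 m/s ~ 6970 m/s

6970 m/s


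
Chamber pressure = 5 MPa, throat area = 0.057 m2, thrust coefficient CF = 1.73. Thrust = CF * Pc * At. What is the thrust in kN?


F = 1.73 * 5e6 * 0.057 = 493050.0 N = 493.1 kN

493.1 kN


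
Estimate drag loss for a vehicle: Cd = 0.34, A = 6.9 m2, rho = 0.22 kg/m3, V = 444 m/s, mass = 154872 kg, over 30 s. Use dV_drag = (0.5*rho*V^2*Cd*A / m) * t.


D = 0.5 * 0.22 * 444^2 * 0.34 * 6.9 = 50872.92 N
a = 50872.92 / 154872 = 0.3285 m/s2
dV = 0.3285 * 30 = 9.9 m/s

9.9 m/s


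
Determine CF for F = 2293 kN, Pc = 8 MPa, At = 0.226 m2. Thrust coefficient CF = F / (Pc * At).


CF = 2293000 / (8e6 * 0.226) = 1.27

1.27


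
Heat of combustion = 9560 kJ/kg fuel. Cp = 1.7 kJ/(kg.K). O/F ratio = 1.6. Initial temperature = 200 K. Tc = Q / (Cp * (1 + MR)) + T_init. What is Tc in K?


Tc = 9560 / (1.7 * (1 + 1.6)) + 200 = 2363 K

2363 K


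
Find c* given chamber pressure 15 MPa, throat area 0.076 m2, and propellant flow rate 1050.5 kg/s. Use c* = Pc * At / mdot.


c* = 15e6 * 0.076 / 1050.5 = 1085 m/s

1085 m/s


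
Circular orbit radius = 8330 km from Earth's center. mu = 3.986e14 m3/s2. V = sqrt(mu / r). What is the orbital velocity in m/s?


V = sqrt(3.986e14 / 8330000) = 6917 m/s

6917 m/s


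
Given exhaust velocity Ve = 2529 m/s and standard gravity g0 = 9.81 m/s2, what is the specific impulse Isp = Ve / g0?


Isp = Ve / g0 = 2529 / 9.81 = 257.8 s

257.8 s


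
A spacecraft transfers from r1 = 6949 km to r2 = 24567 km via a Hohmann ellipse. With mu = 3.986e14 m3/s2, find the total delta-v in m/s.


V1 = sqrt(mu/r1) = 7573.69 m/s
dV1 = V1*(sqrt(2*r2/(r1+r2)) - 1) = 1882.87 m/s
V2 = sqrt(mu/r2) = 4028.03 m/s
dV2 = V2*(1 - sqrt(2*r1/(r1+r2))) = 1353.16 m/s
Total dV = 3236 m/s

3236 m/s


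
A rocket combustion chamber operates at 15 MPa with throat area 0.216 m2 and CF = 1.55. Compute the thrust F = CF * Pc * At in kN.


F = 1.55 * 15e6 * 0.216 = 5.0220e+06 N = 5022.0 kN

5022.0 kN


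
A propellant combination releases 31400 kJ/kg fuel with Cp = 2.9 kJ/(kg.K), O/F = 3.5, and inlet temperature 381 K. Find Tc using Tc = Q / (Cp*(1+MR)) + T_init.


Tc = 31400 / (2.9 * (1 + 3.5)) + 381 = 2787 K

2787 K


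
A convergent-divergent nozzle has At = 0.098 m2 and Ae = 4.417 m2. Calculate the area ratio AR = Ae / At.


AR = 4.417 / 0.098 = 45.1

45.1


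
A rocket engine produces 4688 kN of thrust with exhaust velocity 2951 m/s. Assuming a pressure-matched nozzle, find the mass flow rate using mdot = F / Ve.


mdot = F / Ve = 4688000 / 2951 = 1588.6 kg/s

1588.6 kg/s


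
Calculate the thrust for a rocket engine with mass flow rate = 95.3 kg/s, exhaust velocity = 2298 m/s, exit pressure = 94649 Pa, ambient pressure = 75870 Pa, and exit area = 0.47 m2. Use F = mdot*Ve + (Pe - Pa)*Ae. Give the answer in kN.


F = 95.3 * 2298 + (94649 - 75870) * 0.47 = 227826.0 N = 227.8 kN

227.8 kN


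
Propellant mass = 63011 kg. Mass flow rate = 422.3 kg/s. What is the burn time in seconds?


tb = 63011 / 422.3 = 149.2 s

149.2 s


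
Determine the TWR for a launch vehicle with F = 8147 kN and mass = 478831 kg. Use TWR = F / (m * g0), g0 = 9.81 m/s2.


TWR = 8147000 / (478831 * 9.81) = 1.73

1.73


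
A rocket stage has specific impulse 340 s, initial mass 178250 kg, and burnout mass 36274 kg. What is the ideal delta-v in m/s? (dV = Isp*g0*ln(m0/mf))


Ve = 340 * 9.81 = 3335.4 m/s
dV = 3335.4 * ln(178250/36274) = 5310 m/s

5310 m/s


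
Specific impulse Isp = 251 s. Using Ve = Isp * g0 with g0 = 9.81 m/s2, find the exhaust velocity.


Ve = Isp * g0 = 251 * 9.81 = 2462.3 m/s

2462.3 m/s


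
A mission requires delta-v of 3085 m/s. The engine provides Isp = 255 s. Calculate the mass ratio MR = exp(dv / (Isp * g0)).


Ve = 255 * 9.81 = 2501.55 m/s
MR = exp(3085 / 2501.55) = 3.432

3.432


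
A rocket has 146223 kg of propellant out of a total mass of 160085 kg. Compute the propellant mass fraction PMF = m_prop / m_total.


PMF = 146223 / 160085 = 0.913

0.913


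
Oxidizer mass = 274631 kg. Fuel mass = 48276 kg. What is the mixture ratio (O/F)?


MR = 274631 / 48276 = 5.69

5.69


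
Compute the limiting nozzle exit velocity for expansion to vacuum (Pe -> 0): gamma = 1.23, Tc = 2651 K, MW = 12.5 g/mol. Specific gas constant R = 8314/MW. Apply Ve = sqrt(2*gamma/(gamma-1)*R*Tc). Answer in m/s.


R = 8314 / 12.5 = 665.12 J/(kg.K)
Ve = sqrt(2 * 1.23 / (1.23 - 1) * 665.12 * 2651) = 4343 m/s

4343 m/s


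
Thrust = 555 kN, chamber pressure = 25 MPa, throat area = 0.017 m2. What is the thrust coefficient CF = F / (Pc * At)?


CF = 555000 / (25e6 * 0.017) = 1.31

1.31


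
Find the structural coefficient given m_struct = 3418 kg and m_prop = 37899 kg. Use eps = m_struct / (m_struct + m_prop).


eps = 3418 / (3418 + 37899) = 0.0827

0.0827


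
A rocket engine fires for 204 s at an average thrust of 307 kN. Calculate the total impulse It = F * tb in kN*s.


It = 307 * 204 = 62628 kN*s

62628 kN*s


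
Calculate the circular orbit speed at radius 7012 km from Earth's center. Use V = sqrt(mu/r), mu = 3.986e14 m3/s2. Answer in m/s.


V = sqrt(3.986e14 / 7012000) = 7540 m/s

7540 m/s


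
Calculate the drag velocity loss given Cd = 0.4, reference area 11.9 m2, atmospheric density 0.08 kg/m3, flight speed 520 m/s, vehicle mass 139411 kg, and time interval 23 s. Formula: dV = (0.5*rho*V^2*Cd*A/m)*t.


D = 0.5 * 0.08 * 520^2 * 0.4 * 11.9 = 51484.16 N
a = 51484.16 / 139411 = 0.3693 m/s2
dV = 0.3693 * 23 = 8.5 m/s

8.5 m/s


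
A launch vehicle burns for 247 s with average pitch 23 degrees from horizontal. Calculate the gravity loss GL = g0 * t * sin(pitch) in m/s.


GL = 9.81 * 247 * sin(23 deg) = 947 m/s

947 m/s


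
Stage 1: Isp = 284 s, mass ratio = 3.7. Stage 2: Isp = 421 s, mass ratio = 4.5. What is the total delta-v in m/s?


dV1 = 284 * 9.81 * ln(3.7) = 3645.1 m/s
dV2 = 421 * 9.81 * ln(4.5) = 6211.9 m/s
Total dV = 3645.1 + 6211.9 = 9857.0 m/s ~ 9857 m/s

9857 m/s


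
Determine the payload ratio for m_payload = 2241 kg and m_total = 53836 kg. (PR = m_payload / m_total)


PR = 2241 / 53836 = 0.0416

0.0416


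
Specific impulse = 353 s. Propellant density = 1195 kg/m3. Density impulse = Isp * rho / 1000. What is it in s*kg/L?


rho*Isp = 353 * 1195 / 1000 = 422 s*kg/L

422 s*kg/L


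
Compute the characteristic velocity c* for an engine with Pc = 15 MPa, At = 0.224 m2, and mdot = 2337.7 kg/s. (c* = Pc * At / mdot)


c* = 15e6 * 0.224 / 2337.7 = 1437 m/s

1437 m/s


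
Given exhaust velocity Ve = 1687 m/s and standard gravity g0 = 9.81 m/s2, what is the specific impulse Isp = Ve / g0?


Isp = Ve / g0 = 1687 / 9.81 = 172.0 s

172.0 s


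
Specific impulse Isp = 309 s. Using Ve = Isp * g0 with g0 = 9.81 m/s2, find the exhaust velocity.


Ve = Isp * g0 = 309 * 9.81 = 3031.3 m/s

3031.3 m/s


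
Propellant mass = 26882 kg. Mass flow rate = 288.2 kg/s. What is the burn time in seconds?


tb = 26882 / 288.2 = 93.3 s

93.3 s


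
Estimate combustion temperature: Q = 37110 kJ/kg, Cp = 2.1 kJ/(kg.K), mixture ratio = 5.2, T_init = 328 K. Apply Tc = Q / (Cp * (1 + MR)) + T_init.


Tc = 37110 / (2.1 * (1 + 5.2)) + 328 = 3178 K

3178 K


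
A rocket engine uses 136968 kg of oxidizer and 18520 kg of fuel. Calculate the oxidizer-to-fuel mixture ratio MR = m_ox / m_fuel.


MR = 136968 / 18520 = 7.4

7.4


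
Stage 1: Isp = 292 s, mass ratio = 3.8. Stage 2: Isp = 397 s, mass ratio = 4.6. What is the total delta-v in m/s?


dV1 = 292 * 9.81 * ln(3.8) = 3824.1 m/s
dV2 = 397 * 9.81 * ln(4.6) = 5943.3 m/s
Total dV = 3824.1 + 5943.3 = 9767.4 m/s ~ 9767 m/s

9767 m/s


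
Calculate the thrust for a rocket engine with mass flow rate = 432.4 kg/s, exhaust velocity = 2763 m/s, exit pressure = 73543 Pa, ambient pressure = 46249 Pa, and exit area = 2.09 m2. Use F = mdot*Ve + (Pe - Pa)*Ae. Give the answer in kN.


F = 432.4 * 2763 + (73543 - 46249) * 2.09 = 1.2518e+06 N = 1251.8 kN

1251.8 kN


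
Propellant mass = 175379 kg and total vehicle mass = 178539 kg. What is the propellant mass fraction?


PMF = 175379 / 178539 = 0.982

0.982


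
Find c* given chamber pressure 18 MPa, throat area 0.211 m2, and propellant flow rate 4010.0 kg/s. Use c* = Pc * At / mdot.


c* = 18e6 * 0.211 / 4010.0 = 947 m/s

947 m/s


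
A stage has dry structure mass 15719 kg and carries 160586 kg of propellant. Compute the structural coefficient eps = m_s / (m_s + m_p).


eps = 15719 / (15719 + 160586) = 0.0892

0.0892


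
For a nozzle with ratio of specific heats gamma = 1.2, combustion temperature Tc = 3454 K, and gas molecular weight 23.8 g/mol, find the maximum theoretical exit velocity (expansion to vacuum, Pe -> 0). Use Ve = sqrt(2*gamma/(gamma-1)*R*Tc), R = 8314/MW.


R = 8314 / 23.8 = 349.33 J/(kg.K)
Ve = sqrt(2 * 1.2 / (1.2 - 1) * 349.33 * 3454) = 3805 m/s

3805 m/s


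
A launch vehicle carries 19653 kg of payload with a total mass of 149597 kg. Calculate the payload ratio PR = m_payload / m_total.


PR = 19653 / 149597 = 0.1314

0.1314


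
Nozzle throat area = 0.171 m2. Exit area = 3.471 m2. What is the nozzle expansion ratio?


AR = 3.471 / 0.171 = 20.3

20.3


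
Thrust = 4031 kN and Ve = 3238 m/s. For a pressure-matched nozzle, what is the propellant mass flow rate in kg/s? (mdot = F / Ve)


mdot = F / Ve = 4031000 / 3238 = 1244.9 kg/s

1244.9 kg/s


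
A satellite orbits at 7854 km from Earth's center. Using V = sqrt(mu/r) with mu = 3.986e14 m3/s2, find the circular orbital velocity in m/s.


V = sqrt(3.986e14 / 7854000) = 7124 m/s

7124 m/s


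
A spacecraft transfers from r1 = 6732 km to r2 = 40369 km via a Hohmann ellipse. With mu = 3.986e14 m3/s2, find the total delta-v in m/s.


V1 = sqrt(mu/r1) = 7694.79 m/s
dV1 = V1*(sqrt(2*r2/(r1+r2)) - 1) = 2379.64 m/s
V2 = sqrt(mu/r2) = 3142.28 m/s
dV2 = V2*(1 - sqrt(2*r1/(r1+r2))) = 1462.25 m/s
Total dV = 3842 m/s

3842 m/s


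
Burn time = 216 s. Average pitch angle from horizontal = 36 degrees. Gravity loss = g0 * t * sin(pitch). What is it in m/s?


GL = 9.81 * 216 * sin(36 deg) = 1245 m/s

1245 m/s


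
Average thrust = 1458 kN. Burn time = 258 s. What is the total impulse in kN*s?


It = 1458 * 258 = 376164 kN*s

376164 kN*s


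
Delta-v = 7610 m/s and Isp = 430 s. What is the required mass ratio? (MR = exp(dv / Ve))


Ve = 430 * 9.81 = 4218.3 m/s
MR = exp(7610 / 4218.3) = 6.074

6.074


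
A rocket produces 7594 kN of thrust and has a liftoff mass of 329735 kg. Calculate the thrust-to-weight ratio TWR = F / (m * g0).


TWR = 7594000 / (329735 * 9.81) = 2.35

2.35


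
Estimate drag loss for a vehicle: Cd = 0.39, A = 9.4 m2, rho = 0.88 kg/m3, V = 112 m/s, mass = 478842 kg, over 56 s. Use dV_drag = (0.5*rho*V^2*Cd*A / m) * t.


D = 0.5 * 0.88 * 112^2 * 0.39 * 9.4 = 20233.97 N
a = 20233.97 / 478842 = 0.0423 m/s2
dV = 0.0423 * 56 = 2.4 m/s

2.4 m/s


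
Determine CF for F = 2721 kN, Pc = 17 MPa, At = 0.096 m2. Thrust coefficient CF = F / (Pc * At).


CF = 2721000 / (17e6 * 0.096) = 1.67

1.67


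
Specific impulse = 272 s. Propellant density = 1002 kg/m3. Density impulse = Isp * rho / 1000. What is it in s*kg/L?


rho*Isp = 272 * 1002 / 1000 = 273 s*kg/L

273 s*kg/L


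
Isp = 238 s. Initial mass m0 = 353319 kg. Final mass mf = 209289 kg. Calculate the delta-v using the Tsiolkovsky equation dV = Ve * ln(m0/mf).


Ve = 238 * 9.81 = 2334.78 m/s
dV = 2334.78 * ln(353319/209289) = 1223 m/s

1223 m/s


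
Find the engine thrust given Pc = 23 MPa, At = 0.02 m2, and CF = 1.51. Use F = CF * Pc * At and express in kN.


F = 1.51 * 23e6 * 0.02 = 694600.0 N = 694.6 kN

694.6 kN


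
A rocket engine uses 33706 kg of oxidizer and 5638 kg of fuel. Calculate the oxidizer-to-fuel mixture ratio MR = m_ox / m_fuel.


MR = 33706 / 5638 = 5.98

5.98


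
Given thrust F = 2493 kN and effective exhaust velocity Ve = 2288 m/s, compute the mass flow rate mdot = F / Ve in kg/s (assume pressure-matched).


mdot = F / Ve = 2493000 / 2288 = 1089.6 kg/s

1089.6 kg/s


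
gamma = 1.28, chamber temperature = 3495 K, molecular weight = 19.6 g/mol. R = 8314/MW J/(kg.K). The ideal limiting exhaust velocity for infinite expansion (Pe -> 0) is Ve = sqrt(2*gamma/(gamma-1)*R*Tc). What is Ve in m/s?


R = 8314 / 19.6 = 424.18 J/(kg.K)
Ve = sqrt(2 * 1.28 / (1.28 - 1) * 424.18 * 3495) = 3682 m/s

3682 m/s


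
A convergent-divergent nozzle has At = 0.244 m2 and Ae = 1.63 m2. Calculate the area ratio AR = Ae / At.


AR = 1.63 / 0.244 = 6.7

6.7


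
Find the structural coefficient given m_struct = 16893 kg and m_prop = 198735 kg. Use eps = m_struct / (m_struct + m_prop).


eps = 16893 / (16893 + 198735) = 0.0783

0.0783


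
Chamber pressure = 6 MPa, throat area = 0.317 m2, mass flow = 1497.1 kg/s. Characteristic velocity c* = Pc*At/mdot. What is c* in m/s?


c* = 6e6 * 0.317 / 1497.1 = 1270 m/s

1270 m/s


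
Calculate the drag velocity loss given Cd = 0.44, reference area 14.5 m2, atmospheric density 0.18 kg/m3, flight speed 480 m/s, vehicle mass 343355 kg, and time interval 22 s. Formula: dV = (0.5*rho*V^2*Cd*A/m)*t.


D = 0.5 * 0.18 * 480^2 * 0.44 * 14.5 = 132295.68 N
a = 132295.68 / 343355 = 0.3853 m/s2
dV = 0.3853 * 22 = 8.5 m/s

8.5 m/s


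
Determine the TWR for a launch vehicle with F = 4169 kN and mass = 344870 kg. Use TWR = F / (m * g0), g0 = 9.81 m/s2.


TWR = 4169000 / (344870 * 9.81) = 1.23

1.23


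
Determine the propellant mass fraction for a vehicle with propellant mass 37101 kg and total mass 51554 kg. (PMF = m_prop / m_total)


PMF = 37101 / 51554 = 0.72

0.72


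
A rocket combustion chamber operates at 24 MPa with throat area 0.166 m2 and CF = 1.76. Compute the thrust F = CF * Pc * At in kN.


F = 1.76 * 24e6 * 0.166 = 7.0118e+06 N = 7011.8 kN

7011.8 kN


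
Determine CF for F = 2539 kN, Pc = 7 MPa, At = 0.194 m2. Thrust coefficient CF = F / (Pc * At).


CF = 2539000 / (7e6 * 0.194) = 1.87

1.87


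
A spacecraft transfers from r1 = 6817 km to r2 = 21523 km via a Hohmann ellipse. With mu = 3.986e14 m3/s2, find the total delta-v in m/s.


V1 = sqrt(mu/r1) = 7646.66 m/s
dV1 = V1*(sqrt(2*r2/(r1+r2)) - 1) = 1777.41 m/s
V2 = sqrt(mu/r2) = 4303.45 m/s
dV2 = V2*(1 - sqrt(2*r1/(r1+r2))) = 1318.56 m/s
Total dV = 3096 m/s

3096 m/s


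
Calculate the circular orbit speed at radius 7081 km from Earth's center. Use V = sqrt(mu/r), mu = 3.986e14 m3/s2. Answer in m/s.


V = sqrt(3.986e14 / 7081000) = 7503 m/s

7503 m/s


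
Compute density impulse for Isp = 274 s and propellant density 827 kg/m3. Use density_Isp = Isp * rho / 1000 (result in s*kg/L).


rho*Isp = 274 * 827 / 1000 = 227 s*kg/L

227 s*kg/L


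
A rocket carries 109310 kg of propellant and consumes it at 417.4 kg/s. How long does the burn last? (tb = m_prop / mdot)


tb = 109310 / 417.4 = 261.9 s

261.9 s


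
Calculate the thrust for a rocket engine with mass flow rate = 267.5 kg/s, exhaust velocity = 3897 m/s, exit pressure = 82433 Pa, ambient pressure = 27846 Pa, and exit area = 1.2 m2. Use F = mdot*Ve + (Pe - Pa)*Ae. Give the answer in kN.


F = 267.5 * 3897 + (82433 - 27846) * 1.2 = 1.1080e+06 N = 1108.0 kN

1108.0 kN


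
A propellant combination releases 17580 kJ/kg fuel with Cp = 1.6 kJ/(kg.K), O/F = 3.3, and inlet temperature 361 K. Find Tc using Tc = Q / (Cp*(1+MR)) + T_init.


Tc = 17580 / (1.6 * (1 + 3.3)) + 361 = 2916 K

2916 K


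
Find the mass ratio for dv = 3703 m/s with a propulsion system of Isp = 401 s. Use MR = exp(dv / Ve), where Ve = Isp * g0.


Ve = 401 * 9.81 = 3933.81 m/s
MR = exp(3703 / 3933.81) = 2.563

2.563


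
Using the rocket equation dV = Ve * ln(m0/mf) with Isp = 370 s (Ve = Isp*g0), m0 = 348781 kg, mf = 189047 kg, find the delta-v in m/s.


Ve = 370 * 9.81 = 3629.7 m/s
dV = 3629.7 * ln(348781/189047) = 2223 m/s

2223 m/s


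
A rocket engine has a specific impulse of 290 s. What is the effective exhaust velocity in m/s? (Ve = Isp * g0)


Ve = Isp * g0 = 290 * 9.81 = 2844.9 m/s

2844.9 m/s


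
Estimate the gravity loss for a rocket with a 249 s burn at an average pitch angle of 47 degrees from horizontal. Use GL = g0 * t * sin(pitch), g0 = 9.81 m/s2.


GL = 9.81 * 249 * sin(47 deg) = 1786 m/s

1786 m/s


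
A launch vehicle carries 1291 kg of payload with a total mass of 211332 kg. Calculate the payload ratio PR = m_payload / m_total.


PR = 1291 / 211332 = 0.0061

0.0061


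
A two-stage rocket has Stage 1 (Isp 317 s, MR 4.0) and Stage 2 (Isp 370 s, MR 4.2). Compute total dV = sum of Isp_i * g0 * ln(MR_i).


dV1 = 317 * 9.81 * ln(4.0) = 4311.1 m/s
dV2 = 370 * 9.81 * ln(4.2) = 5208.9 m/s
Total dV = 4311.1 + 5208.9 = 9520.0 m/s ~ 9520 m/s

9520 m/s


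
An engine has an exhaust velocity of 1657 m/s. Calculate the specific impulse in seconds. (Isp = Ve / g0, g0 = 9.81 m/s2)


Isp = Ve / g0 = 1657 / 9.81 = 168.9 s

168.9 s


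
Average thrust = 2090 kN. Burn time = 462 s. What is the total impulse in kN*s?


It = 2090 * 462 = 965580 kN*s

965580 kN*s


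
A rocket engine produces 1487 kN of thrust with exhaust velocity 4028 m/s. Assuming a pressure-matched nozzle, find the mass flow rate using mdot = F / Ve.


mdot = F / Ve = 1487000 / 4028 = 369.2 kg/s

369.2 kg/s


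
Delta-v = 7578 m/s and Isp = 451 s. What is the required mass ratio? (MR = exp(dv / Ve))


Ve = 451 * 9.81 = 4424.31 m/s
MR = exp(7578 / 4424.31) = 5.545

5.545


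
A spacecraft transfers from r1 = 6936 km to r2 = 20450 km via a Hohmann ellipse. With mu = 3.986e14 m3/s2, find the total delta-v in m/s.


V1 = sqrt(mu/r1) = 7580.78 m/s
dV1 = V1*(sqrt(2*r2/(r1+r2)) - 1) = 1683.49 m/s
V2 = sqrt(mu/r2) = 4414.91 m/s
dV2 = V2*(1 - sqrt(2*r1/(r1+r2))) = 1272.76 m/s
Total dV = 2956 m/s

2956 m/s


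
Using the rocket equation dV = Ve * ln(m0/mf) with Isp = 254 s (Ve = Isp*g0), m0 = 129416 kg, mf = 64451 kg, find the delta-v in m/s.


Ve = 254 * 9.81 = 2491.74 m/s
dV = 2491.74 * ln(129416/64451) = 1737 m/s

1737 m/s


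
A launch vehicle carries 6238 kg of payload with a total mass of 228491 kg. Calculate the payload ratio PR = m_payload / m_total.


PR = 6238 / 228491 = 0.0273

0.0273


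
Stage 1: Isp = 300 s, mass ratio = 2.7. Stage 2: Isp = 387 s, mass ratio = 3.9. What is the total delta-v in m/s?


dV1 = 300 * 9.81 * ln(2.7) = 2923.1 m/s
dV2 = 387 * 9.81 * ln(3.9) = 5166.9 m/s
Total dV = 2923.1 + 5166.9 = 8090.0 m/s ~ 8090 m/s

8090 m/s


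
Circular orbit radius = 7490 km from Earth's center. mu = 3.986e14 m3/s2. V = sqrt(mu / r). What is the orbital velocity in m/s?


V = sqrt(3.986e14 / 7490000) = 7295 m/s

7295 m/s


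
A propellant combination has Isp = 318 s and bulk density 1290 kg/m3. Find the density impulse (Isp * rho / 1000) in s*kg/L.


rho*Isp = 318 * 1290 / 1000 = 410 s*kg/L

410 s*kg/L


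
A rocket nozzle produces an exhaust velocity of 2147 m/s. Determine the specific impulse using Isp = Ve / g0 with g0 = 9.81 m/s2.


Isp = Ve / g0 = 2147 / 9.81 = 218.9 s

218.9 s


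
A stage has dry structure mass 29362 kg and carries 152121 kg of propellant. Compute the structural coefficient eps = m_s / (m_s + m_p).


eps = 29362 / (29362 + 152121) = 0.1618

0.1618


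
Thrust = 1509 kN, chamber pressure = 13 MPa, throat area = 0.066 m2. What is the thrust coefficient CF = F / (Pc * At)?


CF = 1509000 / (13e6 * 0.066) = 1.76

1.76


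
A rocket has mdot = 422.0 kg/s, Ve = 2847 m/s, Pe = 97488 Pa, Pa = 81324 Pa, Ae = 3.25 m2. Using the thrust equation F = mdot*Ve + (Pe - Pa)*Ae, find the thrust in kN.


F = 422.0 * 2847 + (97488 - 81324) * 3.25 = 1.2540e+06 N = 1254.0 kN

1254.0 kN


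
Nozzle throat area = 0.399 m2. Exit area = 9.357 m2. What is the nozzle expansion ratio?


AR = 9.357 / 0.399 = 23.5

23.5


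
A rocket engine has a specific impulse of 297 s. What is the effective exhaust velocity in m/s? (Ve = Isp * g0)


Ve = Isp * g0 = 297 * 9.81 = 2913.6 m/s

2913.6 m/s


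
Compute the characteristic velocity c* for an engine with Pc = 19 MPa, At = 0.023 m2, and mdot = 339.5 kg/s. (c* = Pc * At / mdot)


c* = 19e6 * 0.023 / 339.5 = 1287 m/s

1287 m/s


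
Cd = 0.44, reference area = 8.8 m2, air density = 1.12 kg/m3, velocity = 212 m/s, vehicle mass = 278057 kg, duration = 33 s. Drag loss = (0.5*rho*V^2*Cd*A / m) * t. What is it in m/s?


D = 0.5 * 1.12 * 212^2 * 0.44 * 8.8 = 97452.97 N
a = 97452.97 / 278057 = 0.3505 m/s2
dV = 0.3505 * 33 = 11.6 m/s

11.6 m/s


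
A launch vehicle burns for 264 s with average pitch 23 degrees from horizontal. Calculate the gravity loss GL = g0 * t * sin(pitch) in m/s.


GL = 9.81 * 264 * sin(23 deg) = 1012 m/s

1012 m/s


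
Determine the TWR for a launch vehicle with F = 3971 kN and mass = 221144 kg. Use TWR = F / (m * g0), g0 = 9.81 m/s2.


TWR = 3971000 / (221144 * 9.81) = 1.83

1.83


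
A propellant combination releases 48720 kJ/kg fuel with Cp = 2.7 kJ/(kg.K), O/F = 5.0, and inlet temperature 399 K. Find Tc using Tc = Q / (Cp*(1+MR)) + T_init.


Tc = 48720 / (2.7 * (1 + 5.0)) + 399 = 3406 K

3406 K


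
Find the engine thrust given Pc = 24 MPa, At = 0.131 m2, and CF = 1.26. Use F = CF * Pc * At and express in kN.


F = 1.26 * 24e6 * 0.131 = 3.9614e+06 N = 3961.4 kN

3961.4 kN


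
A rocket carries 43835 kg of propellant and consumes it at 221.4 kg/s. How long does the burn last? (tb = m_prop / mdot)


tb = 43835 / 221.4 = 198.0 s

198.0 s


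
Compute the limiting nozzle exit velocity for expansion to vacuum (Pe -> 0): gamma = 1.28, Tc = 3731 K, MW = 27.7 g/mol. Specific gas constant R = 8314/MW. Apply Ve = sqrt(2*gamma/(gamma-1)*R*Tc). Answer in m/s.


R = 8314 / 27.7 = 300.14 J/(kg.K)
Ve = sqrt(2 * 1.28 / (1.28 - 1) * 300.14 * 3731) = 3200 m/s

3200 m/s


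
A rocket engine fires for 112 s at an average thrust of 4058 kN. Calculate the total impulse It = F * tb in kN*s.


It = 4058 * 112 = 454496 kN*s

454496 kN*s


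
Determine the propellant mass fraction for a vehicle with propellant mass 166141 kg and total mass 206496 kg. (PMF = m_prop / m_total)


PMF = 166141 / 206496 = 0.805

0.805


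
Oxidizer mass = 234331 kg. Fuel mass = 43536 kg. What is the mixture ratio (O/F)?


MR = 234331 / 43536 = 5.38

5.38


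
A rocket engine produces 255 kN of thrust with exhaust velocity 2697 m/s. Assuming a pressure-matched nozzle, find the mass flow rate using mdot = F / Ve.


mdot = F / Ve = 255000 / 2697 = 94.5 kg/s

94.5 kg/s


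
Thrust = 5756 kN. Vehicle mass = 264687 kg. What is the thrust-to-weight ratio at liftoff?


TWR = 5756000 / (264687 * 9.81) = 2.22

2.22


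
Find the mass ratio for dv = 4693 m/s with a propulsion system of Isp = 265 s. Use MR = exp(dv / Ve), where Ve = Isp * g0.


Ve = 265 * 9.81 = 2599.65 m/s
MR = exp(4693 / 2599.65) = 6.081

6.081


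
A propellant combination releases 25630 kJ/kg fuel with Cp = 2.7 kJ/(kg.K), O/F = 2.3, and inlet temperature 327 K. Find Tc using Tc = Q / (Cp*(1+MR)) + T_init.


Tc = 25630 / (2.7 * (1 + 2.3)) + 327 = 3204 K

3204 K


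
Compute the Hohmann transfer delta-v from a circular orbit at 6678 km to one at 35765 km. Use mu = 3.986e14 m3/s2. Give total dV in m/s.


V1 = sqrt(mu/r1) = 7725.84 m/s
dV1 = V1*(sqrt(2*r2/(r1+r2)) - 1) = 2303.83 m/s
V2 = sqrt(mu/r2) = 3338.41 m/s
dV2 = V2*(1 - sqrt(2*r1/(r1+r2))) = 1465.68 m/s
Total dV = 3770 m/s

3770 m/s


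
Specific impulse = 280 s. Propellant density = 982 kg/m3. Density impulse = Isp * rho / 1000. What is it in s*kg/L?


rho*Isp = 280 * 982 / 1000 = 275 s*kg/L

275 s*kg/L


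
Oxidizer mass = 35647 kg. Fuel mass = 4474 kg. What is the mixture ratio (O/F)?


MR = 35647 / 4474 = 7.97

7.97


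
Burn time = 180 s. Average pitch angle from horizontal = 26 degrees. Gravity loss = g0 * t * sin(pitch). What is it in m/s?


GL = 9.81 * 180 * sin(26 deg) = 774 m/s

774 m/s


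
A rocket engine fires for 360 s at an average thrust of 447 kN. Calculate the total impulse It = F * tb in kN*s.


It = 447 * 360 = 160920 kN*s

160920 kN*s


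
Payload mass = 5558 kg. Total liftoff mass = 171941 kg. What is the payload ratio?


PR = 5558 / 171941 = 0.0323

0.0323


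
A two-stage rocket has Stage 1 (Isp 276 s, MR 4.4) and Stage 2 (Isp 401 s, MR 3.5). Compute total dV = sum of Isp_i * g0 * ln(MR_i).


dV1 = 276 * 9.81 * ln(4.4) = 4011.5 m/s
dV2 = 401 * 9.81 * ln(3.5) = 4928.1 m/s
Total dV = 4011.5 + 4928.1 = 8939.6 m/s ~ 8940 m/s

8940 m/s


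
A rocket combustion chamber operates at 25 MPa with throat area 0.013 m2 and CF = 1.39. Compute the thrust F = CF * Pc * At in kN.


F = 1.39 * 25e6 * 0.013 = 451750.0 N = 451.8 kN

451.8 kN


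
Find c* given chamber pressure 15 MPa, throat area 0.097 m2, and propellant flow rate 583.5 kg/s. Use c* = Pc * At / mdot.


c* = 15e6 * 0.097 / 583.5 = 2494 m/s

2494 m/s


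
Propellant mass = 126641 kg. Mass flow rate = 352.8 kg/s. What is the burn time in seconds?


tb = 126641 / 352.8 = 359.0 s

359.0 s


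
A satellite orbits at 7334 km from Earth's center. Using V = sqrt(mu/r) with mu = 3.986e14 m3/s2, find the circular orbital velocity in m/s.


V = sqrt(3.986e14 / 7334000) = 7372 m/s

7372 m/s


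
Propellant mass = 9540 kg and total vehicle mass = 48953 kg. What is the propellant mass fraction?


PMF = 9540 / 48953 = 0.195

0.195


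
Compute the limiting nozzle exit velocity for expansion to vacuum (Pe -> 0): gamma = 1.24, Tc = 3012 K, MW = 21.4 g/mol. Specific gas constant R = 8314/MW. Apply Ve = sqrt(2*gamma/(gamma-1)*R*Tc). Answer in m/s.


R = 8314 / 21.4 = 388.5 J/(kg.K)
Ve = sqrt(2 * 1.24 / (1.24 - 1) * 388.5 * 3012) = 3477 m/s

3477 m/s


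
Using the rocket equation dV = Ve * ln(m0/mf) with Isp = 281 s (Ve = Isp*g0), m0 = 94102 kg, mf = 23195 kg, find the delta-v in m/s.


Ve = 281 * 9.81 = 2756.61 m/s
dV = 2756.61 * ln(94102/23195) = 3860 m/s

3860 m/s


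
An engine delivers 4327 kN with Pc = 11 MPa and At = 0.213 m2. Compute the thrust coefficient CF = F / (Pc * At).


CF = 4327000 / (11e6 * 0.213) = 1.85

1.85


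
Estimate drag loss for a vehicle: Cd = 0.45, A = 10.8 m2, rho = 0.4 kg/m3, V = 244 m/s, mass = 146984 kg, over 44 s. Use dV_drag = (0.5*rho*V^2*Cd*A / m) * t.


D = 0.5 * 0.4 * 244^2 * 0.45 * 10.8 = 57868.99 N
a = 57868.99 / 146984 = 0.3937 m/s2
dV = 0.3937 * 44 = 17.3 m/s

17.3 m/s
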